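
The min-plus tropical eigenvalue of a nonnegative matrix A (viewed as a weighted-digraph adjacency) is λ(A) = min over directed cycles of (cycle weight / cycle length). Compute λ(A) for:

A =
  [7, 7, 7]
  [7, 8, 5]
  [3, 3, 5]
λ(A) = 4

Enumerate directed cycles and compute their means (weight / length). Sample:
  cycle 0 → 0: weight = 7, length = 1, mean = 7/1 ≈ 7.000
  cycle 1 → 1: weight = 8, length = 1, mean = 8/1 ≈ 8.000
  cycle 2 → 2: weight = 5, length = 1, mean = 5/1 ≈ 5.000
  cycle 0 → 1 → 0: weight = 14, length = 2, mean = 14/2 ≈ 7.000
  cycle 0 → 2 → 0: weight = 10, length = 2, mean = 10/2 ≈ 5.000
  cycle 1 → 0 → 1: weight = 14, length = 2, mean = 14/2 ≈ 7.000
Minimum mean = 4.000, attained e.g. along the cycle 1 → 2 → 1 with weight 8 and length 2. So λ(A) = 8/2 = 4.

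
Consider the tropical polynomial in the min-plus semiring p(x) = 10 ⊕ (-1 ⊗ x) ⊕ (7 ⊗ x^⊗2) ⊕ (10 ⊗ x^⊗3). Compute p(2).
p(2) = 1

A tropical monomial a ⊗ x^⊗i evaluates to a + i · x. Evaluating each term at x = 2:
  Term 0 contributes 10 + 0 · 2 = 10
  Term 1 contributes -1 + 1 · 2 = 1
  Term 2 contributes 7 + 2 · 2 = 11
  Term 3 contributes 10 + 3 · 2 = 16
p(2) = ⊕ of these = min[10, 1, 11, 16] = 1.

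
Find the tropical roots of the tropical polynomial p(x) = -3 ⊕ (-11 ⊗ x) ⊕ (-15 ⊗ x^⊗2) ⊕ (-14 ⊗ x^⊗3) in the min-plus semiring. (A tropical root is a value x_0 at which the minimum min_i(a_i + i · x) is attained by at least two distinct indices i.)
Roots: {-1, 4, 8}

Each tropical root is a break point of the lower envelope of the lines y = a_i + i · x (there are 4 lines, with slopes 0, 1, ..., 3). Only the lines that attain the minimum somewhere contribute to roots; other lines are dominated. Here the surviving (envelope) indices are i = 3, i = 2, i = 1, i = 0.
Intersections between consecutive envelope lines give the roots: for adjacent envelope indices i < j the intersection is x = (a_i − a_j) / (j − i). Reading off the sorted break points: {-1, 4, 8}.
Verification: at each break x_0, at least two indices attain the minimum of min_i(a_i + i · x_0).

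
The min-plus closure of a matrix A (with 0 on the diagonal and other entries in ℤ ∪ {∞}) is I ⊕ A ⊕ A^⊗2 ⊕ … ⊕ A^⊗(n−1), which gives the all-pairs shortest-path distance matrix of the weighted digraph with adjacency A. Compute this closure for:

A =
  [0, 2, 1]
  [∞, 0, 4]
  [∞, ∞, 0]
Closure =
  [0, 2, 1]
  [∞, 0, 4]
  [∞, ∞, 0]

This is the Floyd-Warshall all-pairs shortest-path computation. For each intermediate vertex k = 0, 1, …, 2, update dist[i][j] ← min(dist[i][j], dist[i][k] + dist[k][j]). The final matrix gives, for each (i, j), the minimum total weight of any directed path from i to j (possibly empty when i = j).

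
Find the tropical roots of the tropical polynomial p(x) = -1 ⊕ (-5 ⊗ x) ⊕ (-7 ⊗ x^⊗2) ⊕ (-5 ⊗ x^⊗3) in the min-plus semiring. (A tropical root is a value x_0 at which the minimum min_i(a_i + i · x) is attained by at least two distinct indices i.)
Roots: {-2, 2, 4}

Each tropical root is a break point of the lower envelope of the lines y = a_i + i · x (there are 4 lines, with slopes 0, 1, ..., 3). Only the lines that attain the minimum somewhere contribute to roots; other lines are dominated. Here the surviving (envelope) indices are i = 3, i = 2, i = 1, i = 0.
Intersections between consecutive envelope lines give the roots: for adjacent envelope indices i < j the intersection is x = (a_i − a_j) / (j − i). Reading off the sorted break points: {-2, 2, 4}.
Verification: at each break x_0, at least two indices attain the minimum of min_i(a_i + i · x_0).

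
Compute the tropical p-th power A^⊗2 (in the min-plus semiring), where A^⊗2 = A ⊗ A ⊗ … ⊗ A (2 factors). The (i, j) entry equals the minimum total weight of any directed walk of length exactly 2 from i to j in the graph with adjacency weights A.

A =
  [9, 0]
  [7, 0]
A^⊗2 =
  [7, 0]
  [7, 0]

Each entry (A^⊗2)_ij equals the minimum over all length-2 walks i = v_0 → v_1 → … → v_2 = j of Σ_t A[v_t][v_{t+1}]. For example, for (i, j) = (0, 1) we minimise over 2 possible intermediate vertex sequences; the minimum is 0, attained along the walk 0 → 1 → 1.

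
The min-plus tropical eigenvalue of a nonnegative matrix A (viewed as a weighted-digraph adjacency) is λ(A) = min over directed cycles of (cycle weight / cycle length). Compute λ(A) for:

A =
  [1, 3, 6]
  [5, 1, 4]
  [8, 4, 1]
λ(A) = 1

Enumerate directed cycles and compute their means (weight / length). Sample:
  cycle 0 → 0: weight = 1, length = 1, mean = 1/1 ≈ 1.000
  cycle 1 → 1: weight = 1, length = 1, mean = 1/1 ≈ 1.000
  cycle 2 → 2: weight = 1, length = 1, mean = 1/1 ≈ 1.000
  cycle 0 → 1 → 0: weight = 8, length = 2, mean = 8/2 ≈ 4.000
  cycle 0 → 2 → 0: weight = 14, length = 2, mean = 14/2 ≈ 7.000
  cycle 1 → 0 → 1: weight = 8, length = 2, mean = 8/2 ≈ 4.000
Minimum mean = 1.000, attained e.g. along the cycle 0 → 0 with weight 1 and length 1. So λ(A) = 1/1 = 1.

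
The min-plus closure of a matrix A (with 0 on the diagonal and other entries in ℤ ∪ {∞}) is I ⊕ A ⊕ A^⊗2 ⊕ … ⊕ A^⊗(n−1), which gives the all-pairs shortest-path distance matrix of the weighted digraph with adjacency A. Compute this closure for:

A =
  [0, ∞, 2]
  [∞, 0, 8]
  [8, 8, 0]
Closure =
  [0, 10, 2]
  [16, 0, 8]
  [8, 8, 0]

This is the Floyd-Warshall all-pairs shortest-path computation. For each intermediate vertex k = 0, 1, …, 2, update dist[i][j] ← min(dist[i][j], dist[i][k] + dist[k][j]). The final matrix gives, for each (i, j), the minimum total weight of any directed path from i to j (possibly empty when i = j).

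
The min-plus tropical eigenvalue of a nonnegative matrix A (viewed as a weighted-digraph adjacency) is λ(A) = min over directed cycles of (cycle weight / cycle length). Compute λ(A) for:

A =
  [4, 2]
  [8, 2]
λ(A) = 2

Enumerate directed cycles and compute their means (weight / length). Sample:
  cycle 0 → 0: weight = 4, length = 1, mean = 4/1 ≈ 4.000
  cycle 1 → 1: weight = 2, length = 1, mean = 2/1 ≈ 2.000
  cycle 0 → 1 → 0: weight = 10, length = 2, mean = 10/2 ≈ 5.000
  cycle 1 → 0 → 1: weight = 10, length = 2, mean = 10/2 ≈ 5.000
Minimum mean = 2.000, attained e.g. along the cycle 1 → 1 with weight 2 and length 1. So λ(A) = 2/1 = 2.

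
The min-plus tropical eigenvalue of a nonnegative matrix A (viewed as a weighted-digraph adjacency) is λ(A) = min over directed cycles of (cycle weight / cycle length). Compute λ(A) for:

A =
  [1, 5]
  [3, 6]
λ(A) = 1

Enumerate directed cycles and compute their means (weight / length). Sample:
  cycle 0 → 0: weight = 1, length = 1, mean = 1/1 ≈ 1.000
  cycle 1 → 1: weight = 6, length = 1, mean = 6/1 ≈ 6.000
  cycle 0 → 1 → 0: weight = 8, length = 2, mean = 8/2 ≈ 4.000
  cycle 1 → 0 → 1: weight = 8, length = 2, mean = 8/2 ≈ 4.000
Minimum mean = 1.000, attained e.g. along the cycle 0 → 0 with weight 1 and length 1. So λ(A) = 1/1 = 1.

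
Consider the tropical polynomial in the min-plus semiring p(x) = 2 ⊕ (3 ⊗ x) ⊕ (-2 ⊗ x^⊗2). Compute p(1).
p(1) = 0

A tropical monomial a ⊗ x^⊗i evaluates to a + i · x. Evaluating each term at x = 1:
  Term 0 contributes 2 + 0 · 1 = 2
  Term 1 contributes 3 + 1 · 1 = 4
  Term 2 contributes -2 + 2 · 1 = 0
p(1) = ⊕ of these = min[2, 4, 0] = 0.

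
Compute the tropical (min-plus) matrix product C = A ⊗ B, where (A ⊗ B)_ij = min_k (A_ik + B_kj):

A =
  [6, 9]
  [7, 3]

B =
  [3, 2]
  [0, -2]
A ⊗ B =
  [9, 7]
  [3, 1]

Apply the min-plus product entry-by-entry:
  C[0][0] = min over k of (A[0][0] + B[0][0] = 6 + 3 = 9, A[0][1] + B[1][0] = 9 + 0 = 9) = 9 (attained at k = 0)
  C[0][1] = min over k of (A[0][0] + B[0][1] = 6 + 2 = 8, A[0][1] + B[1][1] = 9 + -2 = 7) = 7 (attained at k = 1)
  C[1][0] = min over k of (A[1][0] + B[0][0] = 7 + 3 = 10, A[1][1] + B[1][0] = 3 + 0 = 3) = 3 (attained at k = 1)
  C[1][1] = min over k of (A[1][0] + B[0][1] = 7 + 2 = 9, A[1][1] + B[1][1] = 3 + -2 = 1) = 1 (attained at k = 1)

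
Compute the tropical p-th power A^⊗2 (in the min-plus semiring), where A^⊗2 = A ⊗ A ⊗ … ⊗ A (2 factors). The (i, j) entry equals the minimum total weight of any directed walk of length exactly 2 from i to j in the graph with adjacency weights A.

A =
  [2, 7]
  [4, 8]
A^⊗2 =
  [4, 9]
  [6, 11]

Each entry (A^⊗2)_ij equals the minimum over all length-2 walks i = v_0 → v_1 → … → v_2 = j of Σ_t A[v_t][v_{t+1}]. For example, for (i, j) = (0, 1) we minimise over 2 possible intermediate vertex sequences; the minimum is 9, attained along the walk 0 → 0 → 1.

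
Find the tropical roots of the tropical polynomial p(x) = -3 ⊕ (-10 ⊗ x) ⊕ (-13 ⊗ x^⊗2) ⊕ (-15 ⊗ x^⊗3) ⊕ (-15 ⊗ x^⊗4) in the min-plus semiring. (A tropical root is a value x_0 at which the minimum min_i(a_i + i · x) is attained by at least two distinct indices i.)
Roots: {0, 2, 3, 7}

Each tropical root is a break point of the lower envelope of the lines y = a_i + i · x (there are 5 lines, with slopes 0, 1, ..., 4). Only the lines that attain the minimum somewhere contribute to roots; other lines are dominated. Here the surviving (envelope) indices are i = 4, i = 3, i = 2, i = 1, i = 0.
Intersections between consecutive envelope lines give the roots: for adjacent envelope indices i < j the intersection is x = (a_i − a_j) / (j − i). Reading off the sorted break points: {0, 2, 3, 7}.
Verification: at each break x_0, at least two indices attain the minimum of min_i(a_i + i · x_0).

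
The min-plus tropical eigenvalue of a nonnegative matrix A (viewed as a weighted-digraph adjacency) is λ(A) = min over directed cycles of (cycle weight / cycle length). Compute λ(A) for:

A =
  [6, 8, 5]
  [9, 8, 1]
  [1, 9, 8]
λ(A) = 3

Enumerate directed cycles and compute their means (weight / length). Sample:
  cycle 0 → 0: weight = 6, length = 1, mean = 6/1 ≈ 6.000
  cycle 1 → 1: weight = 8, length = 1, mean = 8/1 ≈ 8.000
  cycle 2 → 2: weight = 8, length = 1, mean = 8/1 ≈ 8.000
  cycle 0 → 1 → 0: weight = 17, length = 2, mean = 17/2 ≈ 8.500
  cycle 0 → 2 → 0: weight = 6, length = 2, mean = 6/2 ≈ 3.000
  cycle 1 → 0 → 1: weight = 17, length = 2, mean = 17/2 ≈ 8.500
Minimum mean = 3.000, attained e.g. along the cycle 0 → 2 → 0 with weight 6 and length 2. So λ(A) = 6/2 = 3.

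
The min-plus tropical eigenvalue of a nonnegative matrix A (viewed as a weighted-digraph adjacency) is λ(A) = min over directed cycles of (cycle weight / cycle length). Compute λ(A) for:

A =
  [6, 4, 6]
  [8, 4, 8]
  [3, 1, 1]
λ(A) = 1

Enumerate directed cycles and compute their means (weight / length). Sample:
  cycle 0 → 0: weight = 6, length = 1, mean = 6/1 ≈ 6.000
  cycle 1 → 1: weight = 4, length = 1, mean = 4/1 ≈ 4.000
  cycle 2 → 2: weight = 1, length = 1, mean = 1/1 ≈ 1.000
  cycle 0 → 1 → 0: weight = 12, length = 2, mean = 12/2 ≈ 6.000
  cycle 0 → 2 → 0: weight = 9, length = 2, mean = 9/2 ≈ 4.500
  cycle 1 → 0 → 1: weight = 12, length = 2, mean = 12/2 ≈ 6.000
Minimum mean = 1.000, attained e.g. along the cycle 2 → 2 with weight 1 and length 1. So λ(A) = 1/1 = 1.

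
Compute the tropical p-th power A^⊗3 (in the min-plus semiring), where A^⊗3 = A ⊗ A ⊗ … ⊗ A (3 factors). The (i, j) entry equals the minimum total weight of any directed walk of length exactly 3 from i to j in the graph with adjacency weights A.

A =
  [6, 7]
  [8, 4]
A^⊗3 =
  [18, 15]
  [16, 12]

Each entry (A^⊗3)_ij equals the minimum over all length-3 walks i = v_0 → v_1 → … → v_3 = j of Σ_t A[v_t][v_{t+1}]. For example, for (i, j) = (0, 1) we minimise over 4 possible intermediate vertex sequences; the minimum is 15, attained along the walk 0 → 1 → 1 → 1.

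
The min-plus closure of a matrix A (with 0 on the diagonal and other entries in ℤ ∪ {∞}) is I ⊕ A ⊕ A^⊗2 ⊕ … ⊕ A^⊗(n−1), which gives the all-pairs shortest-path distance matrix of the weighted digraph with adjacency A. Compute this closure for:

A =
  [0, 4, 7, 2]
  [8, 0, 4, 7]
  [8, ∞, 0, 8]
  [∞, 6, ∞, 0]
Closure =
  [0, 4, 7, 2]
  [8, 0, 4, 7]
  [8, 12, 0, 8]
  [14, 6, 10, 0]

This is the Floyd-Warshall all-pairs shortest-path computation. For each intermediate vertex k = 0, 1, …, 3, update dist[i][j] ← min(dist[i][j], dist[i][k] + dist[k][j]). The final matrix gives, for each (i, j), the minimum total weight of any directed path from i to j (possibly empty when i = j).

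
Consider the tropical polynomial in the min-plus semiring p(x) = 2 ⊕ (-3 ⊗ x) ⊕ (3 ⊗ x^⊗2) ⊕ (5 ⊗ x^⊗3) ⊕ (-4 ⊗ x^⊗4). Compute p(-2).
p(-2) = -12

A tropical monomial a ⊗ x^⊗i evaluates to a + i · x. Evaluating each term at x = -2:
  Term 0 contributes 2 + 0 · -2 = 2
  Term 1 contributes -3 + 1 · -2 = -5
  Term 2 contributes 3 + 2 · -2 = -1
  Term 3 contributes 5 + 3 · -2 = -1
  Term 4 contributes -4 + 4 · -2 = -12
p(-2) = ⊕ of these = min[2, -5, -1, -1, -12] = -12.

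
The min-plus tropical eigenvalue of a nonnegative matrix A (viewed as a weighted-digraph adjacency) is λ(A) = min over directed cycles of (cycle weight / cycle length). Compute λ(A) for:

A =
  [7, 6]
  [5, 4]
λ(A) = 4

Enumerate directed cycles and compute their means (weight / length). Sample:
  cycle 0 → 0: weight = 7, length = 1, mean = 7/1 ≈ 7.000
  cycle 1 → 1: weight = 4, length = 1, mean = 4/1 ≈ 4.000
  cycle 0 → 1 → 0: weight = 11, length = 2, mean = 11/2 ≈ 5.500
  cycle 1 → 0 → 1: weight = 11, length = 2, mean = 11/2 ≈ 5.500
Minimum mean = 4.000, attained e.g. along the cycle 1 → 1 with weight 4 and length 1. So λ(A) = 4/1 = 4.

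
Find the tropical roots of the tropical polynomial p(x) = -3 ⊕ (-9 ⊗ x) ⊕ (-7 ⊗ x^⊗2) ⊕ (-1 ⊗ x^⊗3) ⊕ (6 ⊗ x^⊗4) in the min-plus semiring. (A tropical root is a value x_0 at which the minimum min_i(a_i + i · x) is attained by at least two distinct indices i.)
Roots: {-7, -6, -2, 6}

Each tropical root is a break point of the lower envelope of the lines y = a_i + i · x (there are 5 lines, with slopes 0, 1, ..., 4). Only the lines that attain the minimum somewhere contribute to roots; other lines are dominated. Here the surviving (envelope) indices are i = 4, i = 3, i = 2, i = 1, i = 0.
Intersections between consecutive envelope lines give the roots: for adjacent envelope indices i < j the intersection is x = (a_i − a_j) / (j − i). Reading off the sorted break points: {-7, -6, -2, 6}.
Verification: at each break x_0, at least two indices attain the minimum of min_i(a_i + i · x_0).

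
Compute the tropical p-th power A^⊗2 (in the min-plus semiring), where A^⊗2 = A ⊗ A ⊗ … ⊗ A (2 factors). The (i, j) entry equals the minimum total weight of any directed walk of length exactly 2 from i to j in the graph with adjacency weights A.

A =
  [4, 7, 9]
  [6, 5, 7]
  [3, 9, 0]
A^⊗2 =
  [8, 11, 9]
  [10, 10, 7]
  [3, 9, 0]

Each entry (A^⊗2)_ij equals the minimum over all length-2 walks i = v_0 → v_1 → … → v_2 = j of Σ_t A[v_t][v_{t+1}]. For example, for (i, j) = (0, 2) we minimise over 3 possible intermediate vertex sequences; the minimum is 9, attained along the walk 0 → 2 → 2.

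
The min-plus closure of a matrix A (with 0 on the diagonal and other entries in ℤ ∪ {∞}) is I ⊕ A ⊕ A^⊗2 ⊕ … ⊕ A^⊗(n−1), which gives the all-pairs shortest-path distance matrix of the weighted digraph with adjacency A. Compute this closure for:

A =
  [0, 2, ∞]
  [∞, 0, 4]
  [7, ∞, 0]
Closure =
  [0, 2, 6]
  [11, 0, 4]
  [7, 9, 0]

This is the Floyd-Warshall all-pairs shortest-path computation. For each intermediate vertex k = 0, 1, …, 2, update dist[i][j] ← min(dist[i][j], dist[i][k] + dist[k][j]). The final matrix gives, for each (i, j), the minimum total weight of any directed path from i to j (possibly empty when i = j).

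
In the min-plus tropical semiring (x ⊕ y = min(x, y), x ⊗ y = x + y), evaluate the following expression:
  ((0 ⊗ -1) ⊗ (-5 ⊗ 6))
((0 ⊗ -1) ⊗ (-5 ⊗ 6)) = 0

Expand innermost to outermost. Recall ⊕ takes the minimum of its arguments and ⊗ takes their sum. Working out the expression ((0 ⊗ -1) ⊗ (-5 ⊗ 6)) gives 0.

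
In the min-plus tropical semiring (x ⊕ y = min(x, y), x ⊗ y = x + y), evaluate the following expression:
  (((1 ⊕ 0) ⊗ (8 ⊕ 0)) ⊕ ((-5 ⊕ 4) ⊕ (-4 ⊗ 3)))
(((1 ⊕ 0) ⊗ (8 ⊕ 0)) ⊕ ((-5 ⊕ 4) ⊕ (-4 ⊗ 3))) = -5

Expand innermost to outermost. Recall ⊕ takes the minimum of its arguments and ⊗ takes their sum. Working out the expression (((1 ⊕ 0) ⊗ (8 ⊕ 0)) ⊕ ((-5 ⊕ 4) ⊕ (-4 ⊗ 3))) gives -5.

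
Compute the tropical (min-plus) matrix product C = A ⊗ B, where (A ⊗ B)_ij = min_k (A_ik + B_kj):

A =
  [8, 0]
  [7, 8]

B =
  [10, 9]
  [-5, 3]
A ⊗ B =
  [-5, 3]
  [3, 11]

Apply the min-plus product entry-by-entry:
  C[0][0] = min over k of (A[0][0] + B[0][0] = 8 + 10 = 18, A[0][1] + B[1][0] = 0 + -5 = -5) = -5 (attained at k = 1)
  C[0][1] = min over k of (A[0][0] + B[0][1] = 8 + 9 = 17, A[0][1] + B[1][1] = 0 + 3 = 3) = 3 (attained at k = 1)
  C[1][0] = min over k of (A[1][0] + B[0][0] = 7 + 10 = 17, A[1][1] + B[1][0] = 8 + -5 = 3) = 3 (attained at k = 1)
  C[1][1] = min over k of (A[1][0] + B[0][1] = 7 + 9 = 16, A[1][1] + B[1][1] = 8 + 3 = 11) = 11 (attained at k = 1)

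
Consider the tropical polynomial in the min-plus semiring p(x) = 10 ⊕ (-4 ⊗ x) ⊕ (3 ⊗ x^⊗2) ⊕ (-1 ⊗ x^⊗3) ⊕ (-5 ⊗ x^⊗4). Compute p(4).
p(4) = 0

A tropical monomial a ⊗ x^⊗i evaluates to a + i · x. Evaluating each term at x = 4:
  Term 0 contributes 10 + 0 · 4 = 10
  Term 1 contributes -4 + 1 · 4 = 0
  Term 2 contributes 3 + 2 · 4 = 11
  Term 3 contributes -1 + 3 · 4 = 11
  Term 4 contributes -5 + 4 · 4 = 11
p(4) = ⊕ of these = min[10, 0, 11, 11, 11] = 0.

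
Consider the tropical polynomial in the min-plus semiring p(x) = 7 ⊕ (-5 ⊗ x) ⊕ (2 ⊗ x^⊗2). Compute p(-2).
p(-2) = -7

A tropical monomial a ⊗ x^⊗i evaluates to a + i · x. Evaluating each term at x = -2:
  Term 0 contributes 7 + 0 · -2 = 7
  Term 1 contributes -5 + 1 · -2 = -7
  Term 2 contributes 2 + 2 · -2 = -2
p(-2) = ⊕ of these = min[7, -7, -2] = -7.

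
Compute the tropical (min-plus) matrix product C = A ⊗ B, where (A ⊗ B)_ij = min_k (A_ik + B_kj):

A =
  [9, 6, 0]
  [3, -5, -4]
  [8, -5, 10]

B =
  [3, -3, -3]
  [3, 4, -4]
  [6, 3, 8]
A ⊗ B =
  [6, 3, 2]
  [-2, -1, -9]
  [-2, -1, -9]

Apply the min-plus product entry-by-entry:
  C[0][0] = min over k of (A[0][0] + B[0][0] = 9 + 3 = 12, A[0][1] + B[1][0] = 6 + 3 = 9, A[0][2] + B[2][0] = 0 + 6 = 6) = 6 (attained at k = 2)
  C[0][1] = min over k of (A[0][0] + B[0][1] = 9 + -3 = 6, A[0][1] + B[1][1] = 6 + 4 = 10, A[0][2] + B[2][1] = 0 + 3 = 3) = 3 (attained at k = 2)
  C[0][2] = min over k of (A[0][0] + B[0][2] = 9 + -3 = 6, A[0][1] + B[1][2] = 6 + -4 = 2, A[0][2] + B[2][2] = 0 + 8 = 8) = 2 (attained at k = 1)
  C[1][0] = min over k of (A[1][0] + B[0][0] = 3 + 3 = 6, A[1][1] + B[1][0] = -5 + 3 = -2, A[1][2] + B[2][0] = -4 + 6 = 2) = -2 (attained at k = 1)
  C[1][1] = min over k of (A[1][0] + B[0][1] = 3 + -3 = 0, A[1][1] + B[1][1] = -5 + 4 = -1, A[1][2] + B[2][1] = -4 + 3 = -1) = -1 (attained at k = 1)
  C[1][2] = min over k of (A[1][0] + B[0][2] = 3 + -3 = 0, A[1][1] + B[1][2] = -5 + -4 = -9, A[1][2] + B[2][2] = -4 + 8 = 4) = -9 (attained at k = 1)
  C[2][0] = min over k of (A[2][0] + B[0][0] = 8 + 3 = 11, A[2][1] + B[1][0] = -5 + 3 = -2, A[2][2] + B[2][0] = 10 + 6 = 16) = -2 (attained at k = 1)
  C[2][1] = min over k of (A[2][0] + B[0][1] = 8 + -3 = 5, A[2][1] + B[1][1] = -5 + 4 = -1, A[2][2] + B[2][1] = 10 + 3 = 13) = -1 (attained at k = 1)
  C[2][2] = min over k of (A[2][0] + B[0][2] = 8 + -3 = 5, A[2][1] + B[1][2] = -5 + -4 = -9, A[2][2] + B[2][2] = 10 + 8 = 18) = -9 (attained at k = 1)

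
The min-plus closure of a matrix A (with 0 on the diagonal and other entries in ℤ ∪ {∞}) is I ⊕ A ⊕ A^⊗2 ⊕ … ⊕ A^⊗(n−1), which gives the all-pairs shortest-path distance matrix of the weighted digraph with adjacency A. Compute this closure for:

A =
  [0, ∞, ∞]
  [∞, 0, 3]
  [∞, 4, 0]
Closure =
  [0, ∞, ∞]
  [∞, 0, 3]
  [∞, 4, 0]

This is the Floyd-Warshall all-pairs shortest-path computation. For each intermediate vertex k = 0, 1, …, 2, update dist[i][j] ← min(dist[i][j], dist[i][k] + dist[k][j]). The final matrix gives, for each (i, j), the minimum total weight of any directed path from i to j (possibly empty when i = j).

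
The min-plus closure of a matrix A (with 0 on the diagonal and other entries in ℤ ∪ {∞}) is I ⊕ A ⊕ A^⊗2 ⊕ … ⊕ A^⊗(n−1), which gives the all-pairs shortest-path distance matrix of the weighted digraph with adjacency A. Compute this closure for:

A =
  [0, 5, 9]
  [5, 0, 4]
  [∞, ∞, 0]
Closure =
  [0, 5, 9]
  [5, 0, 4]
  [∞, ∞, 0]

This is the Floyd-Warshall all-pairs shortest-path computation. For each intermediate vertex k = 0, 1, …, 2, update dist[i][j] ← min(dist[i][j], dist[i][k] + dist[k][j]). The final matrix gives, for each (i, j), the minimum total weight of any directed path from i to j (possibly empty when i = j).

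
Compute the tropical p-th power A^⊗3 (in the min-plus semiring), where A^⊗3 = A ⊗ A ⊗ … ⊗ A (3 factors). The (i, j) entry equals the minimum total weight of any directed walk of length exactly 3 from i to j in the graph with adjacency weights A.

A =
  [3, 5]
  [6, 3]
A^⊗3 =
  [9, 11]
  [12, 9]

Each entry (A^⊗3)_ij equals the minimum over all length-3 walks i = v_0 → v_1 → … → v_3 = j of Σ_t A[v_t][v_{t+1}]. For example, for (i, j) = (0, 1) we minimise over 4 possible intermediate vertex sequences; the minimum is 11, attained along the walk 0 → 0 → 0 → 1.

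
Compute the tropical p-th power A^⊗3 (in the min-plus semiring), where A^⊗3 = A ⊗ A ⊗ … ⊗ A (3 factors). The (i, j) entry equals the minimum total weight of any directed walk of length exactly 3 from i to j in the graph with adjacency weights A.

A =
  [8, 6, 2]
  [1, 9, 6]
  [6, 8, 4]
A^⊗3 =
  [11, 13, 9]
  [8, 11, 7]
  [13, 15, 11]

Each entry (A^⊗3)_ij equals the minimum over all length-3 walks i = v_0 → v_1 → … → v_3 = j of Σ_t A[v_t][v_{t+1}]. For example, for (i, j) = (0, 2) we minimise over 9 possible intermediate vertex sequences; the minimum is 9, attained along the walk 0 → 1 → 0 → 2.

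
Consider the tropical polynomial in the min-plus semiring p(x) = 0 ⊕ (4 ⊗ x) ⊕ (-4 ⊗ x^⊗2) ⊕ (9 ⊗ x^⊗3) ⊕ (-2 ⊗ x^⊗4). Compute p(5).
p(5) = 0

A tropical monomial a ⊗ x^⊗i evaluates to a + i · x. Evaluating each term at x = 5:
  Term 0 contributes 0 + 0 · 5 = 0
  Term 1 contributes 4 + 1 · 5 = 9
  Term 2 contributes -4 + 2 · 5 = 6
  Term 3 contributes 9 + 3 · 5 = 24
  Term 4 contributes -2 + 4 · 5 = 18
p(5) = ⊕ of these = min[0, 9, 6, 24, 18] = 0.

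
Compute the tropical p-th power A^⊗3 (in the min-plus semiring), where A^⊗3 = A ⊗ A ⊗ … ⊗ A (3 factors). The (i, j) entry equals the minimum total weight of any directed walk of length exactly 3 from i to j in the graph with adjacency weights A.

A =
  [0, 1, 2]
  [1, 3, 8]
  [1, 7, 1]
A^⊗3 =
  [0, 1, 2]
  [1, 2, 3]
  [1, 2, 3]

Each entry (A^⊗3)_ij equals the minimum over all length-3 walks i = v_0 → v_1 → … → v_3 = j of Σ_t A[v_t][v_{t+1}]. For example, for (i, j) = (0, 2) we minimise over 9 possible intermediate vertex sequences; the minimum is 2, attained along the walk 0 → 0 → 0 → 2.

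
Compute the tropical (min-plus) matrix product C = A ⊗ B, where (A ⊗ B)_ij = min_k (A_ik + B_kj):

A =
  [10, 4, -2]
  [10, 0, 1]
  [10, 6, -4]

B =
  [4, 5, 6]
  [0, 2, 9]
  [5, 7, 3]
A ⊗ B =
  [3, 5, 1]
  [0, 2, 4]
  [1, 3, -1]

Apply the min-plus product entry-by-entry:
  C[0][0] = min over k of (A[0][0] + B[0][0] = 10 + 4 = 14, A[0][1] + B[1][0] = 4 + 0 = 4, A[0][2] + B[2][0] = -2 + 5 = 3) = 3 (attained at k = 2)
  C[0][1] = min over k of (A[0][0] + B[0][1] = 10 + 5 = 15, A[0][1] + B[1][1] = 4 + 2 = 6, A[0][2] + B[2][1] = -2 + 7 = 5) = 5 (attained at k = 2)
  C[0][2] = min over k of (A[0][0] + B[0][2] = 10 + 6 = 16, A[0][1] + B[1][2] = 4 + 9 = 13, A[0][2] + B[2][2] = -2 + 3 = 1) = 1 (attained at k = 2)
  C[1][0] = min over k of (A[1][0] + B[0][0] = 10 + 4 = 14, A[1][1] + B[1][0] = 0 + 0 = 0, A[1][2] + B[2][0] = 1 + 5 = 6) = 0 (attained at k = 1)
  C[1][1] = min over k of (A[1][0] + B[0][1] = 10 + 5 = 15, A[1][1] + B[1][1] = 0 + 2 = 2, A[1][2] + B[2][1] = 1 + 7 = 8) = 2 (attained at k = 1)
  C[1][2] = min over k of (A[1][0] + B[0][2] = 10 + 6 = 16, A[1][1] + B[1][2] = 0 + 9 = 9, A[1][2] + B[2][2] = 1 + 3 = 4) = 4 (attained at k = 2)
  C[2][0] = min over k of (A[2][0] + B[0][0] = 10 + 4 = 14, A[2][1] + B[1][0] = 6 + 0 = 6, A[2][2] + B[2][0] = -4 + 5 = 1) = 1 (attained at k = 2)
  C[2][1] = min over k of (A[2][0] + B[0][1] = 10 + 5 = 15, A[2][1] + B[1][1] = 6 + 2 = 8, A[2][2] + B[2][1] = -4 + 7 = 3) = 3 (attained at k = 2)
  C[2][2] = min over k of (A[2][0] + B[0][2] = 10 + 6 = 16, A[2][1] + B[1][2] = 6 + 9 = 15, A[2][2] + B[2][2] = -4 + 3 = -1) = -1 (attained at k = 2)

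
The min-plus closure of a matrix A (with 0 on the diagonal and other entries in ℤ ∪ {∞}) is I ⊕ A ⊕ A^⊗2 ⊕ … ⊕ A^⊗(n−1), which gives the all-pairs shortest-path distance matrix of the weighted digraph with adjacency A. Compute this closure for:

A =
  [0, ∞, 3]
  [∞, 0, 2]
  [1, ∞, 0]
Closure =
  [0, ∞, 3]
  [3, 0, 2]
  [1, ∞, 0]

This is the Floyd-Warshall all-pairs shortest-path computation. For each intermediate vertex k = 0, 1, …, 2, update dist[i][j] ← min(dist[i][j], dist[i][k] + dist[k][j]). The final matrix gives, for each (i, j), the minimum total weight of any directed path from i to j (possibly empty when i = j).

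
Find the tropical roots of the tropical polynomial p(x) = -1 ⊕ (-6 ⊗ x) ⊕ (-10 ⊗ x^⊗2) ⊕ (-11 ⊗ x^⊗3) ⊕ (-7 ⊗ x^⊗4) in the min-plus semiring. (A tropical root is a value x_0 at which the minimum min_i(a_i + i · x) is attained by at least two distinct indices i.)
Roots: {-4, 1, 4, 5}

Each tropical root is a break point of the lower envelope of the lines y = a_i + i · x (there are 5 lines, with slopes 0, 1, ..., 4). Only the lines that attain the minimum somewhere contribute to roots; other lines are dominated. Here the surviving (envelope) indices are i = 4, i = 3, i = 2, i = 1, i = 0.
Intersections between consecutive envelope lines give the roots: for adjacent envelope indices i < j the intersection is x = (a_i − a_j) / (j − i). Reading off the sorted break points: {-4, 1, 4, 5}.
Verification: at each break x_0, at least two indices attain the minimum of min_i(a_i + i · x_0).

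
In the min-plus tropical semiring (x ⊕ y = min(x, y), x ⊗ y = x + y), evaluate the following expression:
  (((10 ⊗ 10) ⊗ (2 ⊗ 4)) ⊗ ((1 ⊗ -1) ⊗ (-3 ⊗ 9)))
(((10 ⊗ 10) ⊗ (2 ⊗ 4)) ⊗ ((1 ⊗ -1) ⊗ (-3 ⊗ 9))) = 32

Expand innermost to outermost. Recall ⊕ takes the minimum of its arguments and ⊗ takes their sum. Working out the expression (((10 ⊗ 10) ⊗ (2 ⊗ 4)) ⊗ ((1 ⊗ -1) ⊗ (-3 ⊗ 9))) gives 32.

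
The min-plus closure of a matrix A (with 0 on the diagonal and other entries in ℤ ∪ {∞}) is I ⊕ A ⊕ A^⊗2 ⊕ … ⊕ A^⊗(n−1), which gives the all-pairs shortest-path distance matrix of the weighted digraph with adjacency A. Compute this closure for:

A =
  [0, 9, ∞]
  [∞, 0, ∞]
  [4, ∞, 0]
Closure =
  [0, 9, ∞]
  [∞, 0, ∞]
  [4, 13, 0]

This is the Floyd-Warshall all-pairs shortest-path computation. For each intermediate vertex k = 0, 1, …, 2, update dist[i][j] ← min(dist[i][j], dist[i][k] + dist[k][j]). The final matrix gives, for each (i, j), the minimum total weight of any directed path from i to j (possibly empty when i = j).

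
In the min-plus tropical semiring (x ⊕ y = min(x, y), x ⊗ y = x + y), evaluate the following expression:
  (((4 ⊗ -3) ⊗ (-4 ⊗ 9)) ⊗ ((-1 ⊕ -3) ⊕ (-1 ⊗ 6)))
(((4 ⊗ -3) ⊗ (-4 ⊗ 9)) ⊗ ((-1 ⊕ -3) ⊕ (-1 ⊗ 6))) = 3

Expand innermost to outermost. Recall ⊕ takes the minimum of its arguments and ⊗ takes their sum. Working out the expression (((4 ⊗ -3) ⊗ (-4 ⊗ 9)) ⊗ ((-1 ⊕ -3) ⊕ (-1 ⊗ 6))) gives 3.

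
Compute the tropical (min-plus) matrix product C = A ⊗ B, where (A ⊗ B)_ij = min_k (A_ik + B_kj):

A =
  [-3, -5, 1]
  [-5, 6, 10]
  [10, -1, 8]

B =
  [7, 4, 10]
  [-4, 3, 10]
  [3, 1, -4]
A ⊗ B =
  [-9, -2, -3]
  [2, -1, 5]
  [-5, 2, 4]

Apply the min-plus product entry-by-entry:
  C[0][0] = min over k of (A[0][0] + B[0][0] = -3 + 7 = 4, A[0][1] + B[1][0] = -5 + -4 = -9, A[0][2] + B[2][0] = 1 + 3 = 4) = -9 (attained at k = 1)
  C[0][1] = min over k of (A[0][0] + B[0][1] = -3 + 4 = 1, A[0][1] + B[1][1] = -5 + 3 = -2, A[0][2] + B[2][1] = 1 + 1 = 2) = -2 (attained at k = 1)
  C[0][2] = min over k of (A[0][0] + B[0][2] = -3 + 10 = 7, A[0][1] + B[1][2] = -5 + 10 = 5, A[0][2] + B[2][2] = 1 + -4 = -3) = -3 (attained at k = 2)
  C[1][0] = min over k of (A[1][0] + B[0][0] = -5 + 7 = 2, A[1][1] + B[1][0] = 6 + -4 = 2, A[1][2] + B[2][0] = 10 + 3 = 13) = 2 (attained at k = 0)
  C[1][1] = min over k of (A[1][0] + B[0][1] = -5 + 4 = -1, A[1][1] + B[1][1] = 6 + 3 = 9, A[1][2] + B[2][1] = 10 + 1 = 11) = -1 (attained at k = 0)
  C[1][2] = min over k of (A[1][0] + B[0][2] = -5 + 10 = 5, A[1][1] + B[1][2] = 6 + 10 = 16, A[1][2] + B[2][2] = 10 + -4 = 6) = 5 (attained at k = 0)
  C[2][0] = min over k of (A[2][0] + B[0][0] = 10 + 7 = 17, A[2][1] + B[1][0] = -1 + -4 = -5, A[2][2] + B[2][0] = 8 + 3 = 11) = -5 (attained at k = 1)
  C[2][1] = min over k of (A[2][0] + B[0][1] = 10 + 4 = 14, A[2][1] + B[1][1] = -1 + 3 = 2, A[2][2] + B[2][1] = 8 + 1 = 9) = 2 (attained at k = 1)
  C[2][2] = min over k of (A[2][0] + B[0][2] = 10 + 10 = 20, A[2][1] + B[1][2] = -1 + 10 = 9, A[2][2] + B[2][2] = 8 + -4 = 4) = 4 (attained at k = 2)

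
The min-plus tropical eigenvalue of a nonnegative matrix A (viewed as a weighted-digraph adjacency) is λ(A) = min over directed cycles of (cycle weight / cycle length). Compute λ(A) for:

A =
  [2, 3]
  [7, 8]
λ(A) = 2

Enumerate directed cycles and compute their means (weight / length). Sample:
  cycle 0 → 0: weight = 2, length = 1, mean = 2/1 ≈ 2.000
  cycle 1 → 1: weight = 8, length = 1, mean = 8/1 ≈ 8.000
  cycle 0 → 1 → 0: weight = 10, length = 2, mean = 10/2 ≈ 5.000
  cycle 1 → 0 → 1: weight = 10, length = 2, mean = 10/2 ≈ 5.000
Minimum mean = 2.000, attained e.g. along the cycle 0 → 0 with weight 2 and length 1. So λ(A) = 2/1 = 2.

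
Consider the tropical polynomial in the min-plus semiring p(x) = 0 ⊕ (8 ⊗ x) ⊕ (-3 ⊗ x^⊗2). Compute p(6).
p(6) = 0

A tropical monomial a ⊗ x^⊗i evaluates to a + i · x. Evaluating each term at x = 6:
  Term 0 contributes 0 + 0 · 6 = 0
  Term 1 contributes 8 + 1 · 6 = 14
  Term 2 contributes -3 + 2 · 6 = 9
p(6) = ⊕ of these = min[0, 14, 9] = 0.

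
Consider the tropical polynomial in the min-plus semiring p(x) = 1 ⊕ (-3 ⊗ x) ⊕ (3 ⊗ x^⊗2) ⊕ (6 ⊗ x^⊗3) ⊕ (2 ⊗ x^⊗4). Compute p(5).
p(5) = 1

A tropical monomial a ⊗ x^⊗i evaluates to a + i · x. Evaluating each term at x = 5:
  Term 0 contributes 1 + 0 · 5 = 1
  Term 1 contributes -3 + 1 · 5 = 2
  Term 2 contributes 3 + 2 · 5 = 13
  Term 3 contributes 6 + 3 · 5 = 21
  Term 4 contributes 2 + 4 · 5 = 22
p(5) = ⊕ of these = min[1, 2, 13, 21, 22] = 1.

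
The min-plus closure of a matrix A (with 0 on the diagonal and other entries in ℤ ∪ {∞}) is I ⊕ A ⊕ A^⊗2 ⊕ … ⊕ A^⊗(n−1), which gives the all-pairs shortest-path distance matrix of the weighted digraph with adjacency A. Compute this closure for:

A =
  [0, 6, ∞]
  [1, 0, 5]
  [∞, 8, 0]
Closure =
  [0, 6, 11]
  [1, 0, 5]
  [9, 8, 0]

This is the Floyd-Warshall all-pairs shortest-path computation. For each intermediate vertex k = 0, 1, …, 2, update dist[i][j] ← min(dist[i][j], dist[i][k] + dist[k][j]). The final matrix gives, for each (i, j), the minimum total weight of any directed path from i to j (possibly empty when i = j).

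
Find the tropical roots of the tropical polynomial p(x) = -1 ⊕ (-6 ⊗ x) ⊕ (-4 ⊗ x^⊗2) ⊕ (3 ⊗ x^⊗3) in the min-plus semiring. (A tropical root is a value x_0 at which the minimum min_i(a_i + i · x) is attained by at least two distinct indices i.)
Roots: {-7, -2, 5}

Each tropical root is a break point of the lower envelope of the lines y = a_i + i · x (there are 4 lines, with slopes 0, 1, ..., 3). Only the lines that attain the minimum somewhere contribute to roots; other lines are dominated. Here the surviving (envelope) indices are i = 3, i = 2, i = 1, i = 0.
Intersections between consecutive envelope lines give the roots: for adjacent envelope indices i < j the intersection is x = (a_i − a_j) / (j − i). Reading off the sorted break points: {-7, -2, 5}.
Verification: at each break x_0, at least two indices attain the minimum of min_i(a_i + i · x_0).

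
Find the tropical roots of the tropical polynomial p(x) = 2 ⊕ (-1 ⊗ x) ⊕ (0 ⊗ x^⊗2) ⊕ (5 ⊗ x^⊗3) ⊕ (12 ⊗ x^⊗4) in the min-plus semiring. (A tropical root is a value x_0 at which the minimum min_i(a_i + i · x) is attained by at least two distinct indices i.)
Roots: {-7, -5, -1, 3}

Each tropical root is a break point of the lower envelope of the lines y = a_i + i · x (there are 5 lines, with slopes 0, 1, ..., 4). Only the lines that attain the minimum somewhere contribute to roots; other lines are dominated. Here the surviving (envelope) indices are i = 4, i = 3, i = 2, i = 1, i = 0.
Intersections between consecutive envelope lines give the roots: for adjacent envelope indices i < j the intersection is x = (a_i − a_j) / (j − i). Reading off the sorted break points: {-7, -5, -1, 3}.
Verification: at each break x_0, at least two indices attain the minimum of min_i(a_i + i · x_0).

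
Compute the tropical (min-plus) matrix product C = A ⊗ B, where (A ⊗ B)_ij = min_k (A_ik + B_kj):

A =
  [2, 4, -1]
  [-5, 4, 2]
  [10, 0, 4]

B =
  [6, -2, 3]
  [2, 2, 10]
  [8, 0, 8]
A ⊗ B =
  [6, -1, 5]
  [1, -7, -2]
  [2, 2, 10]

Apply the min-plus product entry-by-entry:
  C[0][0] = min over k of (A[0][0] + B[0][0] = 2 + 6 = 8, A[0][1] + B[1][0] = 4 + 2 = 6, A[0][2] + B[2][0] = -1 + 8 = 7) = 6 (attained at k = 1)
  C[0][1] = min over k of (A[0][0] + B[0][1] = 2 + -2 = 0, A[0][1] + B[1][1] = 4 + 2 = 6, A[0][2] + B[2][1] = -1 + 0 = -1) = -1 (attained at k = 2)
  C[0][2] = min over k of (A[0][0] + B[0][2] = 2 + 3 = 5, A[0][1] + B[1][2] = 4 + 10 = 14, A[0][2] + B[2][2] = -1 + 8 = 7) = 5 (attained at k = 0)
  C[1][0] = min over k of (A[1][0] + B[0][0] = -5 + 6 = 1, A[1][1] + B[1][0] = 4 + 2 = 6, A[1][2] + B[2][0] = 2 + 8 = 10) = 1 (attained at k = 0)
  C[1][1] = min over k of (A[1][0] + B[0][1] = -5 + -2 = -7, A[1][1] + B[1][1] = 4 + 2 = 6, A[1][2] + B[2][1] = 2 + 0 = 2) = -7 (attained at k = 0)
  C[1][2] = min over k of (A[1][0] + B[0][2] = -5 + 3 = -2, A[1][1] + B[1][2] = 4 + 10 = 14, A[1][2] + B[2][2] = 2 + 8 = 10) = -2 (attained at k = 0)
  C[2][0] = min over k of (A[2][0] + B[0][0] = 10 + 6 = 16, A[2][1] + B[1][0] = 0 + 2 = 2, A[2][2] + B[2][0] = 4 + 8 = 12) = 2 (attained at k = 1)
  C[2][1] = min over k of (A[2][0] + B[0][1] = 10 + -2 = 8, A[2][1] + B[1][1] = 0 + 2 = 2, A[2][2] + B[2][1] = 4 + 0 = 4) = 2 (attained at k = 1)
  C[2][2] = min over k of (A[2][0] + B[0][2] = 10 + 3 = 13, A[2][1] + B[1][2] = 0 + 10 = 10, A[2][2] + B[2][2] = 4 + 8 = 12) = 10 (attained at k = 1)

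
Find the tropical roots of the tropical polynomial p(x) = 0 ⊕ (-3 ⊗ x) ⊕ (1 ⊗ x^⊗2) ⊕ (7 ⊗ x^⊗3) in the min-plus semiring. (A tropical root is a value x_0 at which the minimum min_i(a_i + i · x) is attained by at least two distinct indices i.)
Roots: {-6, -4, 3}

Each tropical root is a break point of the lower envelope of the lines y = a_i + i · x (there are 4 lines, with slopes 0, 1, ..., 3). Only the lines that attain the minimum somewhere contribute to roots; other lines are dominated. Here the surviving (envelope) indices are i = 3, i = 2, i = 1, i = 0.
Intersections between consecutive envelope lines give the roots: for adjacent envelope indices i < j the intersection is x = (a_i − a_j) / (j − i). Reading off the sorted break points: {-6, -4, 3}.
Verification: at each break x_0, at least two indices attain the minimum of min_i(a_i + i · x_0).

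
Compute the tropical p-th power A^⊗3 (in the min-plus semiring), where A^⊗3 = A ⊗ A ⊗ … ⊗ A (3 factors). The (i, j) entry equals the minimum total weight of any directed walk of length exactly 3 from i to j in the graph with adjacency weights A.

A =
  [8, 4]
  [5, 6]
A^⊗3 =
  [15, 13]
  [14, 15]

Each entry (A^⊗3)_ij equals the minimum over all length-3 walks i = v_0 → v_1 → … → v_3 = j of Σ_t A[v_t][v_{t+1}]. For example, for (i, j) = (0, 1) we minimise over 4 possible intermediate vertex sequences; the minimum is 13, attained along the walk 0 → 1 → 0 → 1.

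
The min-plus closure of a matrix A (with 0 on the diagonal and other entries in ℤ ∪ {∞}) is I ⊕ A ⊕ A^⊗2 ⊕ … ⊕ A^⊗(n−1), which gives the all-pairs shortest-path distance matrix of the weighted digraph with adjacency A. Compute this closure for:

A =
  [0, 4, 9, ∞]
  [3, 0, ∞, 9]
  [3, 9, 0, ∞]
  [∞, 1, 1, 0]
Closure =
  [0, 4, 9, 13]
  [3, 0, 10, 9]
  [3, 7, 0, 16]
  [4, 1, 1, 0]

This is the Floyd-Warshall all-pairs shortest-path computation. For each intermediate vertex k = 0, 1, …, 3, update dist[i][j] ← min(dist[i][j], dist[i][k] + dist[k][j]). The final matrix gives, for each (i, j), the minimum total weight of any directed path from i to j (possibly empty when i = j).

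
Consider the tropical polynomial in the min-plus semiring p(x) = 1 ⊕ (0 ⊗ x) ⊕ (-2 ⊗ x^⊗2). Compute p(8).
p(8) = 1

A tropical monomial a ⊗ x^⊗i evaluates to a + i · x. Evaluating each term at x = 8:
  Term 0 contributes 1 + 0 · 8 = 1
  Term 1 contributes 0 + 1 · 8 = 8
  Term 2 contributes -2 + 2 · 8 = 14
p(8) = ⊕ of these = min[1, 8, 14] = 1.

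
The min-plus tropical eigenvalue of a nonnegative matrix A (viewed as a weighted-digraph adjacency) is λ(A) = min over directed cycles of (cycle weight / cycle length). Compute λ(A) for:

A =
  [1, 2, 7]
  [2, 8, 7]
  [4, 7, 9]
λ(A) = 1

Enumerate directed cycles and compute their means (weight / length). Sample:
  cycle 0 → 0: weight = 1, length = 1, mean = 1/1 ≈ 1.000
  cycle 1 → 1: weight = 8, length = 1, mean = 8/1 ≈ 8.000
  cycle 2 → 2: weight = 9, length = 1, mean = 9/1 ≈ 9.000
  cycle 0 → 1 → 0: weight = 4, length = 2, mean = 4/2 ≈ 2.000
  cycle 0 → 2 → 0: weight = 11, length = 2, mean = 11/2 ≈ 5.500
  cycle 1 → 0 → 1: weight = 4, length = 2, mean = 4/2 ≈ 2.000
Minimum mean = 1.000, attained e.g. along the cycle 0 → 0 with weight 1 and length 1. So λ(A) = 1/1 = 1.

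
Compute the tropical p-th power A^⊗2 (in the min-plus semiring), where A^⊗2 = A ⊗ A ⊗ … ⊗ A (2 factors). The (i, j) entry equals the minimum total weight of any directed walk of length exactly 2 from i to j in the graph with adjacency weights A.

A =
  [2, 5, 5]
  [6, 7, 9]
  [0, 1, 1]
A^⊗2 =
  [4, 6, 6]
  [8, 10, 10]
  [1, 2, 2]

Each entry (A^⊗2)_ij equals the minimum over all length-2 walks i = v_0 → v_1 → … → v_2 = j of Σ_t A[v_t][v_{t+1}]. For example, for (i, j) = (0, 2) we minimise over 3 possible intermediate vertex sequences; the minimum is 6, attained along the walk 0 → 2 → 2.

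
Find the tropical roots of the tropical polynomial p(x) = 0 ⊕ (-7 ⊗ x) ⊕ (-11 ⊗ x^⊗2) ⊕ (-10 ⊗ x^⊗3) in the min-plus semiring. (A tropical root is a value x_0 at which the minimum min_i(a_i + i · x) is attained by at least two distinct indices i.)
Roots: {-1, 4, 7}

Each tropical root is a break point of the lower envelope of the lines y = a_i + i · x (there are 4 lines, with slopes 0, 1, ..., 3). Only the lines that attain the minimum somewhere contribute to roots; other lines are dominated. Here the surviving (envelope) indices are i = 3, i = 2, i = 1, i = 0.
Intersections between consecutive envelope lines give the roots: for adjacent envelope indices i < j the intersection is x = (a_i − a_j) / (j − i). Reading off the sorted break points: {-1, 4, 7}.
Verification: at each break x_0, at least two indices attain the minimum of min_i(a_i + i · x_0).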